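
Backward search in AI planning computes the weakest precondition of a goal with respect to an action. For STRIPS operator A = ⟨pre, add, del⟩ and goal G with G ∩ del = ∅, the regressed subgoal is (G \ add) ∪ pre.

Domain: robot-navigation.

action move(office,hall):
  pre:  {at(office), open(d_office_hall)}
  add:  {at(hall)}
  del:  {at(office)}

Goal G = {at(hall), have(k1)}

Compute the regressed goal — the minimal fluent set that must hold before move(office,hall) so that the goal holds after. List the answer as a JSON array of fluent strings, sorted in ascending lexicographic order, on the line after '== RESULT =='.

Compute (G \ add) ∪ pre:
  G ∩ del = {}  (empty — regression defined)
  G \ add = {at(hall), have(k1)} \ {at(hall)} = {have(k1)}
  ∪ pre   = {have(k1)} ∪ {at(office), open(d_office_hall)}
          = {at(office), have(k1), open(d_office_hall)}

== RESULT ==
["at(office)", "have(k1)", "open(d_office_hall)"]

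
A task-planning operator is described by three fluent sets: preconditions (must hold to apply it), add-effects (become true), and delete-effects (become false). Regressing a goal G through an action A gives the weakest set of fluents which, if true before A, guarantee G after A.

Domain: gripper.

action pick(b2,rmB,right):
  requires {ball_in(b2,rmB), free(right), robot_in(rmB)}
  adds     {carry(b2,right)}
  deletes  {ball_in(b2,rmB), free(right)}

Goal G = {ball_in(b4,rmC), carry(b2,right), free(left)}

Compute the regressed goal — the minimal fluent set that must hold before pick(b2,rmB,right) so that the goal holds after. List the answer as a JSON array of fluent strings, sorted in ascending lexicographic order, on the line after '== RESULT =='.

Compute (G \ add) ∪ pre:
  G ∩ del = {}  (empty — regression defined)
  G \ add = {ball_in(b4,rmC), carry(b2,right), free(left)} \ {carry(b2,right)} = {ball_in(b4,rmC), free(left)}
  ∪ pre   = {ball_in(b4,rmC), free(left)} ∪ {ball_in(b2,rmB), free(right), robot_in(rmB)}
          = {ball_in(b2,rmB), ball_in(b4,rmC), free(left), free(right), robot_in(rmB)}

== RESULT ==
["ball_in(b2,rmB)", "ball_in(b4,rmC)", "free(left)", "free(right)", "robot_in(rmB)"]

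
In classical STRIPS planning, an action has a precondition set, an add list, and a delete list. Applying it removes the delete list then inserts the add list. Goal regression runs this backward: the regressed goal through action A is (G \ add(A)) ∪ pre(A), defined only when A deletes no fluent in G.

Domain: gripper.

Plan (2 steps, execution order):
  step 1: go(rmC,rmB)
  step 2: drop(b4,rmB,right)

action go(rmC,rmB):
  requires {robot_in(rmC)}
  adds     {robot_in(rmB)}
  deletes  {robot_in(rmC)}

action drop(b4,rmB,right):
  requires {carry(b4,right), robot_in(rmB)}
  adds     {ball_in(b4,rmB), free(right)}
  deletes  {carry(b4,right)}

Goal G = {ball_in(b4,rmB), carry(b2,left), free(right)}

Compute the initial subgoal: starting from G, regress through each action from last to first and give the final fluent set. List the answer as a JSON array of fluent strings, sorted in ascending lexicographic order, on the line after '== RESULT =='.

Work backward from the goal:
  through step 2 (drop(b4,rmB,right)): drop {ball_in(b4,rmB), free(right)}, keep {carry(b2,left)}, require {carry(b4,right), robot_in(rmB)}
    → {carry(b2,left), carry(b4,right), robot_in(rmB)}
  through step 1 (go(rmC,rmB)): drop {robot_in(rmB)}, keep {carry(b2,left), carry(b4,right)}, require {robot_in(rmC)}
    → {carry(b2,left), carry(b4,right), robot_in(rmC)}

== RESULT ==
["carry(b2,left)", "carry(b4,right)", "robot_in(rmC)"]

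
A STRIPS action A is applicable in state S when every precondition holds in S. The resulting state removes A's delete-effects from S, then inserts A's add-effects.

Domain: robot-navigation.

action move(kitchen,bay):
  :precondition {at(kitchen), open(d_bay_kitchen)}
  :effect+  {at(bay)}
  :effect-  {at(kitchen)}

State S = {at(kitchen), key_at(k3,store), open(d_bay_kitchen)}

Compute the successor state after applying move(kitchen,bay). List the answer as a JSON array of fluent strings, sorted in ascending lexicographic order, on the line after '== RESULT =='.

Progress:
  pre ⊆ S: {at(kitchen), open(d_bay_kitchen)} ⊆ S  — applicable
  S \ del = {key_at(k3,store), open(d_bay_kitchen)}
  ∪ add   = {at(bay), key_at(k3,store), open(d_bay_kitchen)}

== RESULT ==
["at(bay)", "key_at(k3,store)", "open(d_bay_kitchen)"]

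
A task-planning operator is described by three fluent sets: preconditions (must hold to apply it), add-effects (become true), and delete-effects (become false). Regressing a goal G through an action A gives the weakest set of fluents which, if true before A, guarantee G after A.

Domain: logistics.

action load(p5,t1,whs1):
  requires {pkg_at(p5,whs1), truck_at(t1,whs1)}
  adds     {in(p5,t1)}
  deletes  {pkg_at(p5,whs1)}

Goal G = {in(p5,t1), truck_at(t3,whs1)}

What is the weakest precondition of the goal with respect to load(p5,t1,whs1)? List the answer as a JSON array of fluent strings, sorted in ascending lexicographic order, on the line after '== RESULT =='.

Regress:
  G ∩ del = {}  (empty — regression defined)
  G \ add = {in(p5,t1), truck_at(t3,whs1)} \ {in(p5,t1)} = {truck_at(t3,whs1)}
  ∪ pre   = {truck_at(t3,whs1)} ∪ {pkg_at(p5,whs1), truck_at(t1,whs1)}
          = {pkg_at(p5,whs1), truck_at(t1,whs1), truck_at(t3,whs1)}

== RESULT ==
["pkg_at(p5,whs1)", "truck_at(t1,whs1)", "truck_at(t3,whs1)"]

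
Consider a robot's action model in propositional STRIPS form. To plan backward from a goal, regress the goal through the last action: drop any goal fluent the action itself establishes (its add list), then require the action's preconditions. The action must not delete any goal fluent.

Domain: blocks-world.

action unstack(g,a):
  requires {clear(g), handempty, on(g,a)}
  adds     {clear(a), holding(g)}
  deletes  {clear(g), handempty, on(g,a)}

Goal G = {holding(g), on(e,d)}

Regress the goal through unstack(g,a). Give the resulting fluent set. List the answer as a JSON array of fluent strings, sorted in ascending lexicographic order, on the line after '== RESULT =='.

Compute (G \ add) ∪ pre:
  G ∩ del = {}  (empty — regression defined)
  G \ add = {holding(g), on(e,d)} \ {clear(a), holding(g)} = {on(e,d)}
  ∪ pre   = {on(e,d)} ∪ {clear(g), handempty, on(g,a)}
          = {clear(g), handempty, on(e,d), on(g,a)}

== RESULT ==
["clear(g)", "handempty", "on(e,d)", "on(g,a)"]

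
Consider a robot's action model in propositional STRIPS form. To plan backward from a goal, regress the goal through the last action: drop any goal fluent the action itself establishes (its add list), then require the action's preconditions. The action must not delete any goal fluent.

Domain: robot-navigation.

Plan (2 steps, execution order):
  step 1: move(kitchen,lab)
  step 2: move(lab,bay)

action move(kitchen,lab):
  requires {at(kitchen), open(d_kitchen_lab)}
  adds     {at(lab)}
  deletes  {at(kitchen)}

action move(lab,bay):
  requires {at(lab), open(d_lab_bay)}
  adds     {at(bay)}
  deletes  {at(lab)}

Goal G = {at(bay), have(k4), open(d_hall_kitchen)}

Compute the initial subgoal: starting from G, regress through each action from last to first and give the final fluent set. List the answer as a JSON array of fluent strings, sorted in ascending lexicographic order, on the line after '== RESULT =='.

Work backward from the goal:
  through step 2 (move(lab,bay)): drop {at(bay)}, keep {have(k4), open(d_hall_kitchen)}, require {at(lab), open(d_lab_bay)}
    → {at(lab), have(k4), open(d_hall_kitchen), open(d_lab_bay)}
  through step 1 (move(kitchen,lab)): drop {at(lab)}, keep {have(k4), open(d_hall_kitchen), open(d_lab_bay)}, require {at(kitchen), open(d_kitchen_lab)}
    → {at(kitchen), have(k4), open(d_hall_kitchen), open(d_kitchen_lab), open(d_lab_bay)}

== RESULT ==
["at(kitchen)", "have(k4)", "open(d_hall_kitchen)", "open(d_kitchen_lab)", "open(d_lab_bay)"]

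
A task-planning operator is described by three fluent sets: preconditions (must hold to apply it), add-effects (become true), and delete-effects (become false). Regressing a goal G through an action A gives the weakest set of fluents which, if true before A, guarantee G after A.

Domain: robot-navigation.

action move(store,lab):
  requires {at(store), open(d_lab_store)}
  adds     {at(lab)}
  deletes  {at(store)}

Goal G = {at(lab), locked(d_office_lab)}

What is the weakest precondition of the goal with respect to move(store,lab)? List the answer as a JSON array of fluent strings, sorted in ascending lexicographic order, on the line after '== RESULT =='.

Compute (G \ add) ∪ pre:
  G ∩ del = {}  (empty — regression defined)
  G \ add = {at(lab), locked(d_office_lab)} \ {at(lab)} = {locked(d_office_lab)}
  ∪ pre   = {locked(d_office_lab)} ∪ {at(store), open(d_lab_store)}
          = {at(store), locked(d_office_lab), open(d_lab_store)}

== RESULT ==
["at(store)", "locked(d_office_lab)", "open(d_lab_store)"]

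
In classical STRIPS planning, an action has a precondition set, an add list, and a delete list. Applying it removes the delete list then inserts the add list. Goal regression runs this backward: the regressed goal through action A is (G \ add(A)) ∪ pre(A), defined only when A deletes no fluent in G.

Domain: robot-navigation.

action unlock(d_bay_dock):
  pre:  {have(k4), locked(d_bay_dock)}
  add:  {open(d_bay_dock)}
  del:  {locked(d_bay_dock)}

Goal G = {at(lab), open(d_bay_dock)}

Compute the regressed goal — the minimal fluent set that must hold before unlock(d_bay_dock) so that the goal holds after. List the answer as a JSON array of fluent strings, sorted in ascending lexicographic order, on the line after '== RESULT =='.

Compute (G \ add) ∪ pre:
  G ∩ del = {}  (empty — regression defined)
  G \ add = {at(lab), open(d_bay_dock)} \ {open(d_bay_dock)} = {at(lab)}
  ∪ pre   = {at(lab)} ∪ {have(k4), locked(d_bay_dock)}
          = {at(lab), have(k4), locked(d_bay_dock)}

== RESULT ==
["at(lab)", "have(k4)", "locked(d_bay_dock)"]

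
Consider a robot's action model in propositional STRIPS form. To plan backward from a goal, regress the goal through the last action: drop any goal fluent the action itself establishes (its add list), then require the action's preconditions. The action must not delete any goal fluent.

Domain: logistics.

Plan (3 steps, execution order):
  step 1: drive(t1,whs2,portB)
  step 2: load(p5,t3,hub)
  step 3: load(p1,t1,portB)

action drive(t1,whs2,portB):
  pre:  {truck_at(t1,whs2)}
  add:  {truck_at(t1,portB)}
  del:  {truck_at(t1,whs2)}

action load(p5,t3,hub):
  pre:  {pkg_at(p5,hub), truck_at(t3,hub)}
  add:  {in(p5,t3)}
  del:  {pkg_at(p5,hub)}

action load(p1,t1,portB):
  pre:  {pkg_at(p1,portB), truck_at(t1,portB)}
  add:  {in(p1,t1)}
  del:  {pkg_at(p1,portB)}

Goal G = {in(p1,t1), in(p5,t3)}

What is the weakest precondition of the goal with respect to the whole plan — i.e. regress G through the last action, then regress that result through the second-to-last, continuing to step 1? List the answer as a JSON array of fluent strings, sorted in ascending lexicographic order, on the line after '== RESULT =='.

Work backward from the goal:
  through step 3 (load(p1,t1,portB)): drop {in(p1,t1)}, keep {in(p5,t3)}, require {pkg_at(p1,portB), truck_at(t1,portB)}
    → {in(p5,t3), pkg_at(p1,portB), truck_at(t1,portB)}
  through step 2 (load(p5,t3,hub)): drop {in(p5,t3)}, keep {pkg_at(p1,portB), truck_at(t1,portB)}, require {pkg_at(p5,hub), truck_at(t3,hub)}
    → {pkg_at(p1,portB), pkg_at(p5,hub), truck_at(t1,portB), truck_at(t3,hub)}
  through step 1 (drive(t1,whs2,portB)): drop {truck_at(t1,portB)}, keep {pkg_at(p1,portB), pkg_at(p5,hub), truck_at(t3,hub)}, require {truck_at(t1,whs2)}
    → {pkg_at(p1,portB), pkg_at(p5,hub), truck_at(t1,whs2), truck_at(t3,hub)}

== RESULT ==
["pkg_at(p1,portB)", "pkg_at(p5,hub)", "truck_at(t1,whs2)", "truck_at(t3,hub)"]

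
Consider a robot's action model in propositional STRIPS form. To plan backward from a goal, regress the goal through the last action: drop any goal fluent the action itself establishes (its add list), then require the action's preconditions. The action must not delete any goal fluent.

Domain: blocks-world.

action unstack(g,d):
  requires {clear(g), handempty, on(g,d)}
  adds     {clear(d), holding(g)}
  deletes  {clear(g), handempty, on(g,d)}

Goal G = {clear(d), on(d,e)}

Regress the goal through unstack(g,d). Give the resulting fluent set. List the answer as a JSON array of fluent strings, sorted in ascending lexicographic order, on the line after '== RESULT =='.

Regress:
  G ∩ del = {}  (empty — regression defined)
  G \ add = {clear(d), on(d,e)} \ {clear(d), holding(g)} = {on(d,e)}
  ∪ pre   = {on(d,e)} ∪ {clear(g), handempty, on(g,d)}
          = {clear(g), handempty, on(d,e), on(g,d)}

== RESULT ==
["clear(g)", "handempty", "on(d,e)", "on(g,d)"]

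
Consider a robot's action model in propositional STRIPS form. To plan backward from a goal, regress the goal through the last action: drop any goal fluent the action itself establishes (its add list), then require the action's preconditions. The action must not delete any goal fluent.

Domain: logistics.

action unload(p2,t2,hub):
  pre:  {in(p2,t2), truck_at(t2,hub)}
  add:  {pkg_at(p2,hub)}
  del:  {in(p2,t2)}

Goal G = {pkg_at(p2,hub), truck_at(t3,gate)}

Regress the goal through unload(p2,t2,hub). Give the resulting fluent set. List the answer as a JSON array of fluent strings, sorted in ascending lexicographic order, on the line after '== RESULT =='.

Regress:
  G ∩ del = {}  (empty — regression defined)
  G \ add = {pkg_at(p2,hub), truck_at(t3,gate)} \ {pkg_at(p2,hub)} = {truck_at(t3,gate)}
  ∪ pre   = {truck_at(t3,gate)} ∪ {in(p2,t2), truck_at(t2,hub)}
          = {in(p2,t2), truck_at(t2,hub), truck_at(t3,gate)}

== RESULT ==
["in(p2,t2)", "truck_at(t2,hub)", "truck_at(t3,gate)"]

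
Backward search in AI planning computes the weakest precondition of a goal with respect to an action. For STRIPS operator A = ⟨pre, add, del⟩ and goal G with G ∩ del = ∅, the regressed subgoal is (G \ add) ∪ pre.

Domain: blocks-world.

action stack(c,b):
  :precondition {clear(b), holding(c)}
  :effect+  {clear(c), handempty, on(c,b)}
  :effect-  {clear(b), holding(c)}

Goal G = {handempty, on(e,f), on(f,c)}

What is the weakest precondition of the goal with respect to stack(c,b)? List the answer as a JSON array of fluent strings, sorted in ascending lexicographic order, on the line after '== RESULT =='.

Compute (G \ add) ∪ pre:
  G ∩ del = {}  (empty — regression defined)
  G \ add = {handempty, on(e,f), on(f,c)} \ {clear(c), handempty, on(c,b)} = {on(e,f), on(f,c)}
  ∪ pre   = {on(e,f), on(f,c)} ∪ {clear(b), holding(c)}
          = {clear(b), holding(c), on(e,f), on(f,c)}

== RESULT ==
["clear(b)", "holding(c)", "on(e,f)", "on(f,c)"]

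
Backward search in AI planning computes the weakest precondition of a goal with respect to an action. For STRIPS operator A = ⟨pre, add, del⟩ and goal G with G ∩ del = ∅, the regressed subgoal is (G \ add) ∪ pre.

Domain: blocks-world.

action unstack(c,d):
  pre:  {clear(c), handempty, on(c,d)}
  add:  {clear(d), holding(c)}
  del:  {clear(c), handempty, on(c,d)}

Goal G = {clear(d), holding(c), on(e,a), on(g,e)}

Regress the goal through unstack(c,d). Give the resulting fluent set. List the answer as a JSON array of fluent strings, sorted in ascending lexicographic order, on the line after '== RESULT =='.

Compute (G \ add) ∪ pre:
  G ∩ del = {}  (empty — regression defined)
  G \ add = {clear(d), holding(c), on(e,a), on(g,e)} \ {clear(d), holding(c)} = {on(e,a), on(g,e)}
  ∪ pre   = {on(e,a), on(g,e)} ∪ {clear(c), handempty, on(c,d)}
          = {clear(c), handempty, on(c,d), on(e,a), on(g,e)}

== RESULT ==
["clear(c)", "handempty", "on(c,d)", "on(e,a)", "on(g,e)"]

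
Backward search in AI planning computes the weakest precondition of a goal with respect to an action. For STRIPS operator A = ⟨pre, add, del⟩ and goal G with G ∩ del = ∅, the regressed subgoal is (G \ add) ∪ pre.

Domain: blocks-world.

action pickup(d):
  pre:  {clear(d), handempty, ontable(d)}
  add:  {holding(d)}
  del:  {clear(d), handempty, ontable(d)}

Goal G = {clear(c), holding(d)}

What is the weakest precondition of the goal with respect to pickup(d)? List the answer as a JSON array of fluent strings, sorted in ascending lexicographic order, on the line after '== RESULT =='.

Compute (G \ add) ∪ pre:
  G ∩ del = {}  (empty — regression defined)
  G \ add = {clear(c), holding(d)} \ {holding(d)} = {clear(c)}
  ∪ pre   = {clear(c)} ∪ {clear(d), handempty, ontable(d)}
          = {clear(c), clear(d), handempty, ontable(d)}

== RESULT ==
["clear(c)", "clear(d)", "handempty", "ontable(d)"]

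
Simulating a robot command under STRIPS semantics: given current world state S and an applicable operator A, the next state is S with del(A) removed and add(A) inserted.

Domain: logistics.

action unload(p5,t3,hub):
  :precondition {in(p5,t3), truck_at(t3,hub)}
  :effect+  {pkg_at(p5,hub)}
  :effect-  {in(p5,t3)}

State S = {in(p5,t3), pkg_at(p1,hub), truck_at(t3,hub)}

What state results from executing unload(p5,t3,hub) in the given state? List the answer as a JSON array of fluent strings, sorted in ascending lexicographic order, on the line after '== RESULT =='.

Progress:
  pre ⊆ S: {in(p5,t3), truck_at(t3,hub)} ⊆ S  — applicable
  S \ del = {pkg_at(p1,hub), truck_at(t3,hub)}
  ∪ add   = {pkg_at(p1,hub), pkg_at(p5,hub), truck_at(t3,hub)}

== RESULT ==
["pkg_at(p1,hub)", "pkg_at(p5,hub)", "truck_at(t3,hub)"]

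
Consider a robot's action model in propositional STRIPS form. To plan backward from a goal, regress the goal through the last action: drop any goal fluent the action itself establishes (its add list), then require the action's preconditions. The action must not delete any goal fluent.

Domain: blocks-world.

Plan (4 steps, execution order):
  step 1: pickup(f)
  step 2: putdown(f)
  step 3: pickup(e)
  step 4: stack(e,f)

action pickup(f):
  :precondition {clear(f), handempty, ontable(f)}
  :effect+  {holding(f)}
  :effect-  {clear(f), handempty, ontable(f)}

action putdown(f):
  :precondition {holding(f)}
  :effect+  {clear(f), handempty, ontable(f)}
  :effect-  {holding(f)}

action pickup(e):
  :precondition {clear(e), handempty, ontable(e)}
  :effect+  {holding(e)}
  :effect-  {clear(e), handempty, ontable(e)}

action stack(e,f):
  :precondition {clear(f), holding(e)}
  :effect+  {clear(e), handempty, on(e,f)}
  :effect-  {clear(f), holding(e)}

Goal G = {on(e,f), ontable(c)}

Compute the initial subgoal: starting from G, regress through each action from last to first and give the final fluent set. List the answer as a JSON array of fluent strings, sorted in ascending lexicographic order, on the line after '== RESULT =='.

Work backward from the goal:
  through step 4 (stack(e,f)): drop {on(e,f)}, keep {ontable(c)}, require {clear(f), holding(e)}
    → {clear(f), holding(e), ontable(c)}
  through step 3 (pickup(e)): drop {holding(e)}, keep {clear(f), ontable(c)}, require {clear(e), handempty, ontable(e)}
    → {clear(e), clear(f), handempty, ontable(c), ontable(e)}
  through step 2 (putdown(f)): drop {clear(f), handempty}, keep {clear(e), ontable(c), ontable(e)}, require {holding(f)}
    → {clear(e), holding(f), ontable(c), ontable(e)}
  through step 1 (pickup(f)): drop {holding(f)}, keep {clear(e), ontable(c), ontable(e)}, require {clear(f), handempty, ontable(f)}
    → {clear(e), clear(f), handempty, ontable(c), ontable(e), ontable(f)}

== RESULT ==
["clear(e)", "clear(f)", "handempty", "ontable(c)", "ontable(e)", "ontable(f)"]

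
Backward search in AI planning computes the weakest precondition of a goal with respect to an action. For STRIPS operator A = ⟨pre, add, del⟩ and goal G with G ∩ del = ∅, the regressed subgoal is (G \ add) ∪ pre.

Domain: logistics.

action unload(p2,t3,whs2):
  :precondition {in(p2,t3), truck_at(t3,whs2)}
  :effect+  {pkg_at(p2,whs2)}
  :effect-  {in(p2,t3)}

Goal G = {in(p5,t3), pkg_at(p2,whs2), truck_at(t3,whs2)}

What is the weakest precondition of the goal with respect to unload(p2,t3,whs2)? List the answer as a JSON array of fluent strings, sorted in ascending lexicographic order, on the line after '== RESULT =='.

Regress:
  G ∩ del = {}  (empty — regression defined)
  G \ add = {in(p5,t3), pkg_at(p2,whs2), truck_at(t3,whs2)} \ {pkg_at(p2,whs2)} = {in(p5,t3), truck_at(t3,whs2)}
  ∪ pre   = {in(p5,t3), truck_at(t3,whs2)} ∪ {in(p2,t3), truck_at(t3,whs2)}
          = {in(p2,t3), in(p5,t3), truck_at(t3,whs2)}

== RESULT ==
["in(p2,t3)", "in(p5,t3)", "truck_at(t3,whs2)"]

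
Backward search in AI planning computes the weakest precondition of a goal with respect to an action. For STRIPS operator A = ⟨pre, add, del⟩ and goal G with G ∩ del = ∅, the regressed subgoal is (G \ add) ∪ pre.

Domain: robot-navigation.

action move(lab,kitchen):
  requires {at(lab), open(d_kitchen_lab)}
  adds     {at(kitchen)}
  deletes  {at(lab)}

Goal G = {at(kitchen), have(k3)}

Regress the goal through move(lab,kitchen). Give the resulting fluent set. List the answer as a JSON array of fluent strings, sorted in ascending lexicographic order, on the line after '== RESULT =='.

Regress:
  G ∩ del = {}  (empty — regression defined)
  G \ add = {at(kitchen), have(k3)} \ {at(kitchen)} = {have(k3)}
  ∪ pre   = {have(k3)} ∪ {at(lab), open(d_kitchen_lab)}
          = {at(lab), have(k3), open(d_kitchen_lab)}

== RESULT ==
["at(lab)", "have(k3)", "open(d_kitchen_lab)"]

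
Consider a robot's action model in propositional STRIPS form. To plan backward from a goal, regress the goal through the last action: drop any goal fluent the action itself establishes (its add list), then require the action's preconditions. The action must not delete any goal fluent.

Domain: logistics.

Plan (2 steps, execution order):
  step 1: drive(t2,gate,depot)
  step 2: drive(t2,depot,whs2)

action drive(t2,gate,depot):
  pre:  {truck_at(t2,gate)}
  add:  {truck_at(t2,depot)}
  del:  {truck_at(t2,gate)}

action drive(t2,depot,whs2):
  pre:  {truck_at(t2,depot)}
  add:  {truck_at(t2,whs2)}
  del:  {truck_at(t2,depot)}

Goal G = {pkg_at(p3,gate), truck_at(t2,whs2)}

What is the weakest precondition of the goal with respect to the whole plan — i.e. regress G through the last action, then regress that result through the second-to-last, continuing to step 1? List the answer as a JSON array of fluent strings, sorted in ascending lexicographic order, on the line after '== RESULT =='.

Regress step by step:
  through step 2 (drive(t2,depot,whs2)): drop {truck_at(t2,whs2)}, keep {pkg_at(p3,gate)}, require {truck_at(t2,depot)}
    → {pkg_at(p3,gate), truck_at(t2,depot)}
  through step 1 (drive(t2,gate,depot)): drop {truck_at(t2,depot)}, keep {pkg_at(p3,gate)}, require {truck_at(t2,gate)}
    → {pkg_at(p3,gate), truck_at(t2,gate)}

== RESULT ==
["pkg_at(p3,gate)", "truck_at(t2,gate)"]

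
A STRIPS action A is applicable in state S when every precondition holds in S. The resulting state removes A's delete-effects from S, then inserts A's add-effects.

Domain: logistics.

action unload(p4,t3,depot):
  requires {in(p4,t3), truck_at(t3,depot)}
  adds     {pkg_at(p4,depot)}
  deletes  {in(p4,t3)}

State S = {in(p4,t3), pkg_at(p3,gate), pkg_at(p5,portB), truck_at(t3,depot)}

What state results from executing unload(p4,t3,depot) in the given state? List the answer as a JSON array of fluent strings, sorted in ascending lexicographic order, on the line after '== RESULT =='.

Progress:
  pre ⊆ S: {in(p4,t3), truck_at(t3,depot)} ⊆ S  — applicable
  S \ del = {pkg_at(p3,gate), pkg_at(p5,portB), truck_at(t3,depot)}
  ∪ add   = {pkg_at(p3,gate), pkg_at(p4,depot), pkg_at(p5,portB), truck_at(t3,depot)}

== RESULT ==
["pkg_at(p3,gate)", "pkg_at(p4,depot)", "pkg_at(p5,portB)", "truck_at(t3,depot)"]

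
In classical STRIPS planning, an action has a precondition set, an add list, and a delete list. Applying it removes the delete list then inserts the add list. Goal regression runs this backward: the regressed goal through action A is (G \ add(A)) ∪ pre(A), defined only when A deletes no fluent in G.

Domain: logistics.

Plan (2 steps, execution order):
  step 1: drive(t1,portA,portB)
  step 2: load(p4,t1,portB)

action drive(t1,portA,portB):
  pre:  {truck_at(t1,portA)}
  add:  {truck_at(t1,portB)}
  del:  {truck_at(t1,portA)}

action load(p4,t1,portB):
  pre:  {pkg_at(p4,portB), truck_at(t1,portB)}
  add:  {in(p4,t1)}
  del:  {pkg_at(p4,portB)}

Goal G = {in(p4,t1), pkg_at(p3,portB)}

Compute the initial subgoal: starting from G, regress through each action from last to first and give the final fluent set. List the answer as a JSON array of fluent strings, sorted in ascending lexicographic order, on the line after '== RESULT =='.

Work backward from the goal:
  through step 2 (load(p4,t1,portB)): drop {in(p4,t1)}, keep {pkg_at(p3,portB)}, require {pkg_at(p4,portB), truck_at(t1,portB)}
    → {pkg_at(p3,portB), pkg_at(p4,portB), truck_at(t1,portB)}
  through step 1 (drive(t1,portA,portB)): drop {truck_at(t1,portB)}, keep {pkg_at(p3,portB), pkg_at(p4,portB)}, require {truck_at(t1,portA)}
    → {pkg_at(p3,portB), pkg_at(p4,portB), truck_at(t1,portA)}

== RESULT ==
["pkg_at(p3,portB)", "pkg_at(p4,portB)", "truck_at(t1,portA)"]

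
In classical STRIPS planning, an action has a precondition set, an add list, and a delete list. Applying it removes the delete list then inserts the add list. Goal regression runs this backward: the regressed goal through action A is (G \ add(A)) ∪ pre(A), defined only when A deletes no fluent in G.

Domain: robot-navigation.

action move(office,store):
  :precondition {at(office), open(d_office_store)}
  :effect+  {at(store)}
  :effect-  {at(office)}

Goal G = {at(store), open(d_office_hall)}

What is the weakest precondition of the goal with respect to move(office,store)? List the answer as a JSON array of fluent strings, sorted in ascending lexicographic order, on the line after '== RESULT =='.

Compute (G \ add) ∪ pre:
  G ∩ del = {}  (empty — regression defined)
  G \ add = {at(store), open(d_office_hall)} \ {at(store)} = {open(d_office_hall)}
  ∪ pre   = {open(d_office_hall)} ∪ {at(office), open(d_office_store)}
          = {at(office), open(d_office_hall), open(d_office_store)}

== RESULT ==
["at(office)", "open(d_office_hall)", "open(d_office_store)"]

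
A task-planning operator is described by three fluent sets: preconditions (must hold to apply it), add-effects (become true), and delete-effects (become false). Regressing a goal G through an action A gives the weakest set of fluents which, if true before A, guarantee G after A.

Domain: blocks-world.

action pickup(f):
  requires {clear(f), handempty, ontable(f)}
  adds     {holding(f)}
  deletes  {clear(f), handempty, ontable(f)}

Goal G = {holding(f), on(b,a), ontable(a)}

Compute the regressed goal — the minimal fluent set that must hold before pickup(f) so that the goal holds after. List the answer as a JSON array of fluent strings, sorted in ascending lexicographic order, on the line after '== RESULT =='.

Regress:
  G ∩ del = {}  (empty — regression defined)
  G \ add = {holding(f), on(b,a), ontable(a)} \ {holding(f)} = {on(b,a), ontable(a)}
  ∪ pre   = {on(b,a), ontable(a)} ∪ {clear(f), handempty, ontable(f)}
          = {clear(f), handempty, on(b,a), ontable(a), ontable(f)}

== RESULT ==
["clear(f)", "handempty", "on(b,a)", "ontable(a)", "ontable(f)"]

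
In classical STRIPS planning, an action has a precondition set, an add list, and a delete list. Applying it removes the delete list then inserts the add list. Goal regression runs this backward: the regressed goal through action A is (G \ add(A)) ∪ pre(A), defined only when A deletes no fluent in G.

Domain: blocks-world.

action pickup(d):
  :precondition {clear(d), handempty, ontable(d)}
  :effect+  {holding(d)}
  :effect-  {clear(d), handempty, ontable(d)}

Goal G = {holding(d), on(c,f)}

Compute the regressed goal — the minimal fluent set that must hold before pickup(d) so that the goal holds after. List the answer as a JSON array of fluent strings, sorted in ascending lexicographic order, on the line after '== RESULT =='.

Compute (G \ add) ∪ pre:
  G ∩ del = {}  (empty — regression defined)
  G \ add = {holding(d), on(c,f)} \ {holding(d)} = {on(c,f)}
  ∪ pre   = {on(c,f)} ∪ {clear(d), handempty, ontable(d)}
          = {clear(d), handempty, on(c,f), ontable(d)}

== RESULT ==
["clear(d)", "handempty", "on(c,f)", "ontable(d)"]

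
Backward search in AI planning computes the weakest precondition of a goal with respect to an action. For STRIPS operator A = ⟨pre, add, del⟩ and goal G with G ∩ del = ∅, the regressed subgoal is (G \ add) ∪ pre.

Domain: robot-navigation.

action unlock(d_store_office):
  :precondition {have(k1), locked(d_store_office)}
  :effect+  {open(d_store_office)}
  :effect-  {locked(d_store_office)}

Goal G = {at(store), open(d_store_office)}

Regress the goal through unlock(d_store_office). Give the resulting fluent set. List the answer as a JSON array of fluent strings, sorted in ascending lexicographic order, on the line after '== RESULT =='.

Compute (G \ add) ∪ pre:
  G ∩ del = {}  (empty — regression defined)
  G \ add = {at(store), open(d_store_office)} \ {open(d_store_office)} = {at(store)}
  ∪ pre   = {at(store)} ∪ {have(k1), locked(d_store_office)}
          = {at(store), have(k1), locked(d_store_office)}

== RESULT ==
["at(store)", "have(k1)", "locked(d_store_office)"]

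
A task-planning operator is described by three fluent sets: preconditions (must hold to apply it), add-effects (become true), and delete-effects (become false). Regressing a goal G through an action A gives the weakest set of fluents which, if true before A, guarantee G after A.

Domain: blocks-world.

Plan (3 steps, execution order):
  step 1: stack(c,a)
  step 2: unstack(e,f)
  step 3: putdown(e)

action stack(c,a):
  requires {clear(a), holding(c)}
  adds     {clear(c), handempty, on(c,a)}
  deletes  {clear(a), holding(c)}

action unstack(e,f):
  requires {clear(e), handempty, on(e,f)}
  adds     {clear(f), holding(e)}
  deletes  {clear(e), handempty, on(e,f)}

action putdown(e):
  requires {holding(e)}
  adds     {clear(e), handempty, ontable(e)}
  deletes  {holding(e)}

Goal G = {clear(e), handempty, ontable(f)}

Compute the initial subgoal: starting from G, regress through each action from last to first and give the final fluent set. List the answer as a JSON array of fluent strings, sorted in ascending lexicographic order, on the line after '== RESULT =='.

Regress step by step:
  through step 3 (putdown(e)): drop {clear(e), handempty}, keep {ontable(f)}, require {holding(e)}
    → {holding(e), ontable(f)}
  through step 2 (unstack(e,f)): drop {holding(e)}, keep {ontable(f)}, require {clear(e), handempty, on(e,f)}
    → {clear(e), handempty, on(e,f), ontable(f)}
  through step 1 (stack(c,a)): drop {handempty}, keep {clear(e), on(e,f), ontable(f)}, require {clear(a), holding(c)}
    → {clear(a), clear(e), holding(c), on(e,f), ontable(f)}

== RESULT ==
["clear(a)", "clear(e)", "holding(c)", "on(e,f)", "ontable(f)"]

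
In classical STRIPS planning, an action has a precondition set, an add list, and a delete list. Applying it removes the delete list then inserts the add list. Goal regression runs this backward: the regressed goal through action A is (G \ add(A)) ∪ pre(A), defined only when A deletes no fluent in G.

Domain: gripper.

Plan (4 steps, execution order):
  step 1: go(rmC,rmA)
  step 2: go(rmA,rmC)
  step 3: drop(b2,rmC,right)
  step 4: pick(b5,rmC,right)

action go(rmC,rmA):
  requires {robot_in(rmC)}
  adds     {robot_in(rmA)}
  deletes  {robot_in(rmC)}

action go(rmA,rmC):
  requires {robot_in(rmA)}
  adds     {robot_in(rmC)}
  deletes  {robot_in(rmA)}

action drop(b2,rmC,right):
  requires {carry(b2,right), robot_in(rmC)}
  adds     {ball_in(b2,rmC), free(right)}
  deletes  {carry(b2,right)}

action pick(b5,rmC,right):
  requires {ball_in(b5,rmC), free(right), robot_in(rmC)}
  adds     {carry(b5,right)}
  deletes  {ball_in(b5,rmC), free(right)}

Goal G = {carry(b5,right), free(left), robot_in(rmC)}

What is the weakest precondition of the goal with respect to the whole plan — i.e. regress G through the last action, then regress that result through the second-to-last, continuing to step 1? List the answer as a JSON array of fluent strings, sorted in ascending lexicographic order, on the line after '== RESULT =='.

Work backward from the goal:
  through step 4 (pick(b5,rmC,right)): drop {carry(b5,right)}, keep {free(left), robot_in(rmC)}, require {ball_in(b5,rmC), free(right), robot_in(rmC)}
    → {ball_in(b5,rmC), free(left), free(right), robot_in(rmC)}
  through step 3 (drop(b2,rmC,right)): drop {free(right)}, keep {ball_in(b5,rmC), free(left), robot_in(rmC)}, require {carry(b2,right), robot_in(rmC)}
    → {ball_in(b5,rmC), carry(b2,right), free(left), robot_in(rmC)}
  through step 2 (go(rmA,rmC)): drop {robot_in(rmC)}, keep {ball_in(b5,rmC), carry(b2,right), free(left)}, require {robot_in(rmA)}
    → {ball_in(b5,rmC), carry(b2,right), free(left), robot_in(rmA)}
  through step 1 (go(rmC,rmA)): drop {robot_in(rmA)}, keep {ball_in(b5,rmC), carry(b2,right), free(left)}, require {robot_in(rmC)}
    → {ball_in(b5,rmC), carry(b2,right), free(left), robot_in(rmC)}

== RESULT ==
["ball_in(b5,rmC)", "carry(b2,right)", "free(left)", "robot_in(rmC)"]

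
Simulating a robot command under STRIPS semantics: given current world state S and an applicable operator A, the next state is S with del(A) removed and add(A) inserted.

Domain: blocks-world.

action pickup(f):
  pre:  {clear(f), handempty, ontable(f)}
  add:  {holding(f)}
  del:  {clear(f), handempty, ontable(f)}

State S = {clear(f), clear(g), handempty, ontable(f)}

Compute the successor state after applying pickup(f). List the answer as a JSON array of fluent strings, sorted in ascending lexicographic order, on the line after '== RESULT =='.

Progress:
  pre ⊆ S: {clear(f), handempty, ontable(f)} ⊆ S  — applicable
  S \ del = {clear(g)}
  ∪ add   = {clear(g), holding(f)}

== RESULT ==
["clear(g)", "holding(f)"]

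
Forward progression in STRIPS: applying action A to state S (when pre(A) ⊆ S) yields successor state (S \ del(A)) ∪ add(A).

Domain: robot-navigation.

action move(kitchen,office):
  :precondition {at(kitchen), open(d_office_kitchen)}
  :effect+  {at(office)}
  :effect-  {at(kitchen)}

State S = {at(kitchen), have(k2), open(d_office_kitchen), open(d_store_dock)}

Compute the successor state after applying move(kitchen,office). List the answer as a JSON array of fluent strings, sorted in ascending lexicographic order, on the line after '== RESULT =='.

Compute (S \ del) ∪ add:
  pre ⊆ S: {at(kitchen), open(d_office_kitchen)} ⊆ S  — applicable
  S \ del = {have(k2), open(d_office_kitchen), open(d_store_dock)}
  ∪ add   = {at(office), have(k2), open(d_office_kitchen), open(d_store_dock)}

== RESULT ==
["at(office)", "have(k2)", "open(d_office_kitchen)", "open(d_store_dock)"]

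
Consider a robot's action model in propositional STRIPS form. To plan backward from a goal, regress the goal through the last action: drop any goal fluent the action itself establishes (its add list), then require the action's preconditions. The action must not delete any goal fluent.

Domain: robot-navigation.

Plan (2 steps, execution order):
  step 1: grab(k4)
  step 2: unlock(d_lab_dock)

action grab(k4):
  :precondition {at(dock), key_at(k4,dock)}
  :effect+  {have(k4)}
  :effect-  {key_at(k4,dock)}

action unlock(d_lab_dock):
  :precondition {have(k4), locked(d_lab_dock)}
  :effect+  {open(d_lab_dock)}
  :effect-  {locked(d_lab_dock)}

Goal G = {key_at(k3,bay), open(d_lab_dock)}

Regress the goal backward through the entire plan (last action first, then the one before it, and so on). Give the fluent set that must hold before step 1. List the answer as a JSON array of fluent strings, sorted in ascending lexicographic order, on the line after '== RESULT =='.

Regress step by step:
  through step 2 (unlock(d_lab_dock)): drop {open(d_lab_dock)}, keep {key_at(k3,bay)}, require {have(k4), locked(d_lab_dock)}
    → {have(k4), key_at(k3,bay), locked(d_lab_dock)}
  through step 1 (grab(k4)): drop {have(k4)}, keep {key_at(k3,bay), locked(d_lab_dock)}, require {at(dock), key_at(k4,dock)}
    → {at(dock), key_at(k3,bay), key_at(k4,dock), locked(d_lab_dock)}

== RESULT ==
["at(dock)", "key_at(k3,bay)", "key_at(k4,dock)", "locked(d_lab_dock)"]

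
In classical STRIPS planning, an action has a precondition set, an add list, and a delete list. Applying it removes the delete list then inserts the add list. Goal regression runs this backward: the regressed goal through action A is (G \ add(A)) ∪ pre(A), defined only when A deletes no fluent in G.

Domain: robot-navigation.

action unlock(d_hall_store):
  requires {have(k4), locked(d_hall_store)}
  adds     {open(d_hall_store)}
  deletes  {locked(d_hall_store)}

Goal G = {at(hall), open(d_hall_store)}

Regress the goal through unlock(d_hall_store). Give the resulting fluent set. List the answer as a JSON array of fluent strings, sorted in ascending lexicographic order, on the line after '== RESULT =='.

Compute (G \ add) ∪ pre:
  G ∩ del = {}  (empty — regression defined)
  G \ add = {at(hall), open(d_hall_store)} \ {open(d_hall_store)} = {at(hall)}
  ∪ pre   = {at(hall)} ∪ {have(k4), locked(d_hall_store)}
          = {at(hall), have(k4), locked(d_hall_store)}

== RESULT ==
["at(hall)", "have(k4)", "locked(d_hall_store)"]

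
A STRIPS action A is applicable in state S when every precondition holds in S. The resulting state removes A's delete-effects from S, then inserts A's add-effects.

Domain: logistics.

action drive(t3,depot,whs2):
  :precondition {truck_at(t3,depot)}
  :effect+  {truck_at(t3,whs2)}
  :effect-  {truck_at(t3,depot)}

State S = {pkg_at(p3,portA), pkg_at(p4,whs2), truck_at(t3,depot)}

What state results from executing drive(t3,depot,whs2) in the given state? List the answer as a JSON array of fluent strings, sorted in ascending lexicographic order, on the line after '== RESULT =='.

Progress:
  pre ⊆ S: {truck_at(t3,depot)} ⊆ S  — applicable
  S \ del = {pkg_at(p3,portA), pkg_at(p4,whs2)}
  ∪ add   = {pkg_at(p3,portA), pkg_at(p4,whs2), truck_at(t3,whs2)}

== RESULT ==
["pkg_at(p3,portA)", "pkg_at(p4,whs2)", "truck_at(t3,whs2)"]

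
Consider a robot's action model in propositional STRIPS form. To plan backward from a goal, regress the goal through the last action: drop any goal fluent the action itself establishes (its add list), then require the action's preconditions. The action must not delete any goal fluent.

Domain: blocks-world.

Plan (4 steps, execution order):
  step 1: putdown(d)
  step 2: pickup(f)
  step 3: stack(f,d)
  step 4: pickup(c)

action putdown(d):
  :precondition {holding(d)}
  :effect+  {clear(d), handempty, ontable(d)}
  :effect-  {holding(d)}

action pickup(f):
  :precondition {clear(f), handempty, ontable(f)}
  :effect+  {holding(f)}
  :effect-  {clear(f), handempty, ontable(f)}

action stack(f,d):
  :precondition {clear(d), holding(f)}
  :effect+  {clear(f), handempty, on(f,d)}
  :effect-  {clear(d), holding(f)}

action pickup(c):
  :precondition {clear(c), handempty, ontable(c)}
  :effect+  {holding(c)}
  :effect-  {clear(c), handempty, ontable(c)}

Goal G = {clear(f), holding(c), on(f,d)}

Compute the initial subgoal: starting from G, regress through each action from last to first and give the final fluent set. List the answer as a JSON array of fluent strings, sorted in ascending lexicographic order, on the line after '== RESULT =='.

Regress step by step:
  through step 4 (pickup(c)): drop {holding(c)}, keep {clear(f), on(f,d)}, require {clear(c), handempty, ontable(c)}
    → {clear(c), clear(f), handempty, on(f,d), ontable(c)}
  through step 3 (stack(f,d)): drop {clear(f), handempty, on(f,d)}, keep {clear(c), ontable(c)}, require {clear(d), holding(f)}
    → {clear(c), clear(d), holding(f), ontable(c)}
  through step 2 (pickup(f)): drop {holding(f)}, keep {clear(c), clear(d), ontable(c)}, require {clear(f), handempty, ontable(f)}
    → {clear(c), clear(d), clear(f), handempty, ontable(c), ontable(f)}
  through step 1 (putdown(d)): drop {clear(d), handempty}, keep {clear(c), clear(f), ontable(c), ontable(f)}, require {holding(d)}
    → {clear(c), clear(f), holding(d), ontable(c), ontable(f)}

== RESULT ==
["clear(c)", "clear(f)", "holding(d)", "ontable(c)", "ontable(f)"]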